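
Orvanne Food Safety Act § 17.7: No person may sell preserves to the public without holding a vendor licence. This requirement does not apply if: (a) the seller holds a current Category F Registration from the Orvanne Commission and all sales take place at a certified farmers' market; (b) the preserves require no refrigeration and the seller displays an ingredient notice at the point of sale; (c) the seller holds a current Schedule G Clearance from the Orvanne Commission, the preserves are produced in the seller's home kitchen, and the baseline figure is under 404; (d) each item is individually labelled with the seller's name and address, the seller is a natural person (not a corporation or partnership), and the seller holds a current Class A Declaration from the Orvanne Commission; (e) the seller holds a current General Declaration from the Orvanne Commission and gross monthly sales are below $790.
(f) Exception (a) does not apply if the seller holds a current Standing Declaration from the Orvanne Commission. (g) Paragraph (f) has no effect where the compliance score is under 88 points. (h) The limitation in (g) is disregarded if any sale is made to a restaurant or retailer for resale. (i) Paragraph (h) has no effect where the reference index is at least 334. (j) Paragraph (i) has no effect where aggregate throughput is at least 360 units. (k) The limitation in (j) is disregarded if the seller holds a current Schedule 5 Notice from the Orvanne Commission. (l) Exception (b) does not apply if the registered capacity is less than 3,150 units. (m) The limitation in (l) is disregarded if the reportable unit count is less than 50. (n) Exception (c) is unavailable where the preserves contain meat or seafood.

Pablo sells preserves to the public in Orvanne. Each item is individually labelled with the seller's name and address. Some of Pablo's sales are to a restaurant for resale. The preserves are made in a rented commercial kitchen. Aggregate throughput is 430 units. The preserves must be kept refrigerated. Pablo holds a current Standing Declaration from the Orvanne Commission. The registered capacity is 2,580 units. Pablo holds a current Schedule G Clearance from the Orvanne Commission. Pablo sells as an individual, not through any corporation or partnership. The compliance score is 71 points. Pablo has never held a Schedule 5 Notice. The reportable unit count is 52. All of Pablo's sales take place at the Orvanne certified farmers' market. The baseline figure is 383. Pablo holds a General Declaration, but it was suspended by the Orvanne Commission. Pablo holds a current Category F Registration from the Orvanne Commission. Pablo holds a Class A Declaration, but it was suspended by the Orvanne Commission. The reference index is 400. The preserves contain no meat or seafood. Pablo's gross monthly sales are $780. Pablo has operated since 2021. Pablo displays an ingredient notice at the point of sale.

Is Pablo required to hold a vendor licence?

All of (a)'s requirements are met (a current Category F Registration is held; all sales are at a certified farmers' market). But applying paragraphs (f)–(k): (f) operates — a current Standing Declaration is held. (g) applies (the compliance score is 71 points, under the 88 points limit), but is displaced by (h): (h) operates against (g): some sales are to a restaurant for resale. (i) operates (the reference index is 400, meeting the 334 threshold), but is displaced by (j): (j) applies — aggregate throughput is 430 units, meeting the 360 units threshold. (k) is not engaged (there is no Schedule 5 Notice in force), so (j) stands. (a) is therefore removed.
Exception (b) requires that the preserves require no refrigeration; but the preserves require refrigeration, so (b) is unavailable.
Exception (c) fails — the preserves are made in a commercial kitchen, not a home kitchen.
Exception (d) fails — there is no Class A Declaration in force.
Exception (e) requires that the seller holds a current General Declaration from the Orvanne Commission; but there is no General Declaration in force, so (e) is unavailable.
No exception applies. The general rule governs.

Yes — Pablo must hold a vendor licence.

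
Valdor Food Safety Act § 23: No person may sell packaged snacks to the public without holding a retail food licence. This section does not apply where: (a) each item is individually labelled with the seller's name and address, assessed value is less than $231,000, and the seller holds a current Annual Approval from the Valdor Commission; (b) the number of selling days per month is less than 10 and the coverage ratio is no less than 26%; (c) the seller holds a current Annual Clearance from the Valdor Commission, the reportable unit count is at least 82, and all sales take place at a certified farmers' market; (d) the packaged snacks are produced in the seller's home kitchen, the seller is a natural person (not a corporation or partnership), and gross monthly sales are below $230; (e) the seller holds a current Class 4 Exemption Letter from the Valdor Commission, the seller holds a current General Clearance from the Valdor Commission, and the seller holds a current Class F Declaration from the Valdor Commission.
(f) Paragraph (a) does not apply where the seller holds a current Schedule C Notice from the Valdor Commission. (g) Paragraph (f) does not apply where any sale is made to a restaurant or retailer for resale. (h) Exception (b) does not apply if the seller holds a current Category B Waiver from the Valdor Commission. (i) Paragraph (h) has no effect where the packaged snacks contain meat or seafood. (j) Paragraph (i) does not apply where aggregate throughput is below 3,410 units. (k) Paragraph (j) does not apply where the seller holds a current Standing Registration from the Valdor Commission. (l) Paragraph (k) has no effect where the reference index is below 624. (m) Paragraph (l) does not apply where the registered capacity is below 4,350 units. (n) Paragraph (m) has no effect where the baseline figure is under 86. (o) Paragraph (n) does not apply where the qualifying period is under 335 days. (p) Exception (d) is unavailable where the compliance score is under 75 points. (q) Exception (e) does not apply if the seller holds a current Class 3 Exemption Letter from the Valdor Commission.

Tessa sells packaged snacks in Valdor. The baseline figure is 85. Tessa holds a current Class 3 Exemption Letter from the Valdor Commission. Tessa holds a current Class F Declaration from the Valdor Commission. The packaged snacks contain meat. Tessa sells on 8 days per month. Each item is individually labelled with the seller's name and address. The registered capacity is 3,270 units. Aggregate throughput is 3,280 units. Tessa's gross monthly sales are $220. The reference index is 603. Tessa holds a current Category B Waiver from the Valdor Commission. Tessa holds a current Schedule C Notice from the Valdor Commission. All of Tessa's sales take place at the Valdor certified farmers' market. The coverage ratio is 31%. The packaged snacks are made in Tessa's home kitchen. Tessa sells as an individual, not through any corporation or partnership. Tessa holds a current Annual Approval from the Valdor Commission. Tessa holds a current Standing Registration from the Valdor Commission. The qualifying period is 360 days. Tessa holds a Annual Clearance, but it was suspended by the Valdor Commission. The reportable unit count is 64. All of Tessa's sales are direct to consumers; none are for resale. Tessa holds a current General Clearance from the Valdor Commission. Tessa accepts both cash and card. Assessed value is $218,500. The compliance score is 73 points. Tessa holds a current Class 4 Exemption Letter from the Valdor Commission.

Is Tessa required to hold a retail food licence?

Yes — Tessa must hold a retail food licence.

Exception (a): items are individually labelled; assessed value is $218,500, less than the $231,000 limit; a current Annual Approval is held — every condition holds. Turning to paragraphs (f)–(g): (f) operates against (a): a current Schedule C Notice is held. (g), which would lift (f), does not operate here — no sales are for resale. (a) is therefore removed.
Exception (b)'s conditions are all satisfied: the number of selling days per month is 8, less than the 10 limit; the coverage ratio is 31%, meeting the 26% threshold. However, paragraphs (h)–(o) must be considered: (h) operates against (b): a current Category B Waiver is held. (i) operates (the packaged snacks contain meat), but is set aside by (j): (j) is engaged — aggregate throughput is 3,280 units, below the 3,410 units limit. (k) would limit (j) — a current Standing Registration is held — but (l) sets (k) aside: (l) is triggered — the reference index is 603, below the 624 limit. (m) would limit (l) — the registered capacity is 3,270 units, below the 4,350 units limit — but (n) sets (m) aside: (n) operates against (m): the baseline figure is 85, under the 86 limit. (o) is not engaged (the qualifying period is 360 days, not under 335 days), so (n) stands. (b) is therefore removed.
Exception (c) does not apply: no current Annual Clearance is held.
Exception (d)'s conditions are all satisfied: the packaged snacks are home-kitchen produced; the seller is a natural person; gross monthly sales are $220, below the $230 limit. However, paragraph (p) must be considered: (p) is triggered — the compliance score is 73 points, under the 75 points limit. So (d) is unavailable.
Exception (e) is satisfied on its face — a current Class 4 Exemption Letter is held; a current General Clearance is held; a current Class F Declaration is held. However, paragraph (q) must be considered: (q) is triggered — a current Class 3 Exemption Letter is held. (e) is therefore removed.
No exception applies. The general rule governs.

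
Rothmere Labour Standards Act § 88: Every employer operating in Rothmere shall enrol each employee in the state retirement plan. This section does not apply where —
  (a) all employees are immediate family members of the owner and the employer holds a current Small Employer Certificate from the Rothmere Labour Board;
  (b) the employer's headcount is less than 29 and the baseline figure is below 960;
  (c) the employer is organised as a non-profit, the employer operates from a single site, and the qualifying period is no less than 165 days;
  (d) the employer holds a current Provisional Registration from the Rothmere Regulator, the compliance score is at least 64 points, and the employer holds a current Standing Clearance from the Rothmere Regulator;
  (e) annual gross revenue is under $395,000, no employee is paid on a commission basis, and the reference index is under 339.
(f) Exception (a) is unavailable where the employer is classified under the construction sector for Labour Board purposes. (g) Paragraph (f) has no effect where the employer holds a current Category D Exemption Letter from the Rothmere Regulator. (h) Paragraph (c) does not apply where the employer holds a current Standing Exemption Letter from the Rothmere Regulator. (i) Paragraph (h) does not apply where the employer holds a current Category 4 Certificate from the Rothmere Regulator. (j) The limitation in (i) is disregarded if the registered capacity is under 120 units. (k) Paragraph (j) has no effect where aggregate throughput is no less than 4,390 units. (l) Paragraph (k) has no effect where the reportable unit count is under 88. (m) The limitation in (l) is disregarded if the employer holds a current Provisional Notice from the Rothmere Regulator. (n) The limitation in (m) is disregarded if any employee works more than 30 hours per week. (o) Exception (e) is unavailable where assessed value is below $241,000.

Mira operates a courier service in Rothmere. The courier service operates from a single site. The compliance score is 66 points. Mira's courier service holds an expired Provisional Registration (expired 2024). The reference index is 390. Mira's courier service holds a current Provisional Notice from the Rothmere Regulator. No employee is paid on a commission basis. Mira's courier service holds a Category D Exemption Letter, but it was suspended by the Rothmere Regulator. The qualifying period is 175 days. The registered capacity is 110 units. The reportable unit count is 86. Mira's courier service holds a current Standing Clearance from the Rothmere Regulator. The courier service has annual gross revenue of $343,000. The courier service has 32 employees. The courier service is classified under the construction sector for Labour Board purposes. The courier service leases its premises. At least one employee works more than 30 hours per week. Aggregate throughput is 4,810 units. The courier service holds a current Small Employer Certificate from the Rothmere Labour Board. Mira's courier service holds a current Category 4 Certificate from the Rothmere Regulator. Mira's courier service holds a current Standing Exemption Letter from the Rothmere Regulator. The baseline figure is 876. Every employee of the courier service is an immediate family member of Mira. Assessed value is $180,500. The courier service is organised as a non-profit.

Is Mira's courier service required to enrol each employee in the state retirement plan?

Exception (a): every employee is an immediate family member; a current Small Employer Certificate is held — every condition holds. Turning to paragraphs (f)–(g): (f) applies — the courier service is classified under the construction sector. (g), which would lift (f), does not operate here — there is no Category D Exemption Letter in force. So (a) is unavailable.
Exception (b) requires that the employer's headcount is less than 29; but the employer's headcount is 32, not less than 29, so (b) is unavailable.
Exception (c) is satisfied on its face — the employer is a non-profit; the employer operates from a single site; the qualifying period is 175 days, meeting the 165 days threshold. Turning to paragraphs (h)–(n): (h) is engaged — a current Standing Exemption Letter is held. (i) is triggered (a current Category 4 Certificate is held), but yields to (j): (j) is engaged — the registered capacity is 110 units, under the 120 units limit. (k) operates (aggregate throughput is 4,810 units, meeting the 4,390 units threshold), but is set aside by (l): (l) operates against (k): the reportable unit count is 86, under the 88 limit. (m) would limit (l) — a current Provisional Notice is held — but (n) sets (m) aside: (n) operates against (m): at least one employee exceeds 30 hours/week. Exception (c) does not apply.
Exception (d) fails — no current Provisional Registration is held.
Exception (e) does not apply: the reference index is 390, not under 339.
No exception applies. The general rule governs.

Yes — Mira's courier service must enrol each employee in the state retirement plan.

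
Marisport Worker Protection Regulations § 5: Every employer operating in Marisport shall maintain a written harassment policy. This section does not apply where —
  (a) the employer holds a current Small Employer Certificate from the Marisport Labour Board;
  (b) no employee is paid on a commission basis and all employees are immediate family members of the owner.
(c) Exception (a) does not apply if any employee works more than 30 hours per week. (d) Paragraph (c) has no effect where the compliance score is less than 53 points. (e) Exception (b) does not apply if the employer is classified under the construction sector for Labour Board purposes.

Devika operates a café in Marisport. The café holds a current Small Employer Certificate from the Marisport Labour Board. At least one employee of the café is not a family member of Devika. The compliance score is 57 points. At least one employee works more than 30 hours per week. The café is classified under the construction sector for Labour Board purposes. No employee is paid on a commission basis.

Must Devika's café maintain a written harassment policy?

Exception (a) is satisfied on its face — a current Small Employer Certificate is held. But applying paragraphs (c)–(d): (c) operates against (a): at least one employee exceeds 30 hours/week. (d) is not engaged (the compliance score is 57 points, not less than 53 points), so (c) stands. So (a) is unavailable.
Exception (b) requires that all employees are immediate family members of the owner; but at least one employee is not a family member, so (b) is unavailable.
Every exception is unavailable, so the rule governs.

Yes — Devika's café must maintain a written harassment policy.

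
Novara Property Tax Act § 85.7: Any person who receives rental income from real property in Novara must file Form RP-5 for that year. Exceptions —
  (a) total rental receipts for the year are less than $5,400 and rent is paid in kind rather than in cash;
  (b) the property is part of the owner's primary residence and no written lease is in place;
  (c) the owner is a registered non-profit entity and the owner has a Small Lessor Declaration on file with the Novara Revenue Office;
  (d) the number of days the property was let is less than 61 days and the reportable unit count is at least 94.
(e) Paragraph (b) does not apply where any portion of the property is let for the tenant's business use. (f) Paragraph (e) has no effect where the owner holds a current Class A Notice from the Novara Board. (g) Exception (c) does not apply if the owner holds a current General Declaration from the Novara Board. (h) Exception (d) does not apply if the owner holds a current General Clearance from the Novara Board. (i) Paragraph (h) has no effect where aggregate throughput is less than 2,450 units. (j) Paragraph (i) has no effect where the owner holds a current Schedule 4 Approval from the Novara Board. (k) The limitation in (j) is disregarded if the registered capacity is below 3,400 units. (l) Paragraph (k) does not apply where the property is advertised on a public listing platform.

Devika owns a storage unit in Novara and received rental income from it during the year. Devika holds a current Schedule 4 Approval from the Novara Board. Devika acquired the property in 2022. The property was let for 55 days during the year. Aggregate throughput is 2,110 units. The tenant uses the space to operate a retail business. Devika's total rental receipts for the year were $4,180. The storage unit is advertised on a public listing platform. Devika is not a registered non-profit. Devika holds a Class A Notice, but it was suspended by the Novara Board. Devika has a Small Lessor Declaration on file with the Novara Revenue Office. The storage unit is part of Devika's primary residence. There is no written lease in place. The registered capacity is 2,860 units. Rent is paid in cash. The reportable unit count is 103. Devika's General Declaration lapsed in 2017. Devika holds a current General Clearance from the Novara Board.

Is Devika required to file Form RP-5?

Yes — Devika must file Form RP-5.

Exception (a) fails — rent is paid in cash.
Exception (b)'s conditions are all satisfied: the storage unit is part of the primary residence; there is no written lease. Turning to paragraphs (e)–(f): (e) is engaged — the space is let for business use. (f) is not engaged (no current Class A Notice is held), so (e) stands. So (b) is unavailable.
Exception (c) fails — Devika is not a registered non-profit.
All of (d)'s requirements are met (the number of days the property was let is 55 days, less than the 61 days limit; the reportable unit count is 103, meeting the 94 threshold). But applying paragraphs (h)–(l): (h) operates against (d): a current General Clearance is held. (i) is triggered (aggregate throughput is 2,110 units, less than the 2,450 units limit), but is displaced by (j): (j) operates against (i): a current Schedule 4 Approval is held. (k) would limit (j) — the registered capacity is 2,860 units, below the 3,400 units limit — but (l) sets (k) aside: (l) is engaged — the property is publicly advertised. Exception (d) does not apply.
No exception displaces § 85.7.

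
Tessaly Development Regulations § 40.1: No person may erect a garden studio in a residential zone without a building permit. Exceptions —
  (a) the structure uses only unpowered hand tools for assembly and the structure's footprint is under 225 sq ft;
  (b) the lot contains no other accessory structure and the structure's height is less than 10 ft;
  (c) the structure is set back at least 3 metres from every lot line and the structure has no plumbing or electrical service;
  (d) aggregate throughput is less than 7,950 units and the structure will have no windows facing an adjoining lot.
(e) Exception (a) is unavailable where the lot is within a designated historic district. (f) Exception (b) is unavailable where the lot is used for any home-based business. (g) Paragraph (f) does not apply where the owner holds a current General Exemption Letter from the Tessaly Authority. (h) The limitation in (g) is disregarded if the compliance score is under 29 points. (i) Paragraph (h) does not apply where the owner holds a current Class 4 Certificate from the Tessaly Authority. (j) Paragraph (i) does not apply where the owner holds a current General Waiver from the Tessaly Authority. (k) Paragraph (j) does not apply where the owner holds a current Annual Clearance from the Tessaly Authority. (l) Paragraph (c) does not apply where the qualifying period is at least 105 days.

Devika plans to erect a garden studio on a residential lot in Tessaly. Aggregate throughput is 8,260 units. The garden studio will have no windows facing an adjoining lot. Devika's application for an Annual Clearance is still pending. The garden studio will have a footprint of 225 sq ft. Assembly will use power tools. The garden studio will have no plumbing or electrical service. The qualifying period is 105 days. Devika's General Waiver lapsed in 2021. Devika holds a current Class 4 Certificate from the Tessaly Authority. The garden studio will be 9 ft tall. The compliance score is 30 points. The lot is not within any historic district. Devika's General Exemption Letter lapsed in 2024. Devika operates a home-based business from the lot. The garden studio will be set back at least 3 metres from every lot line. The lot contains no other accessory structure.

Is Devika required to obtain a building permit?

Yes — Devika must obtain a building permit.

Exception (a) requires that the structure uses only unpowered hand tools for assembly; but assembly uses power tools, so (a) is unavailable.
Exception (b): the lot has no other accessory structure; the structure's height is 9 ft, less than the 10 ft limit — every condition holds. However, paragraphs (f)–(k) must be considered: (f) applies — a home-based business operates on the lot. (g), which would lift (f), is not triggered — there is no General Exemption Letter in force. Exception (b) does not apply.
All of (c)'s requirements are met (the setback is at least 3 m on every side; there is no plumbing or electrical service). But: (l) applies — the qualifying period is 105 days, meeting the 105 days threshold. So (c) is unavailable.
Exception (d) does not apply: aggregate throughput is 8,260 units, not less than 7,950 units.
No exception displaces § 40.1.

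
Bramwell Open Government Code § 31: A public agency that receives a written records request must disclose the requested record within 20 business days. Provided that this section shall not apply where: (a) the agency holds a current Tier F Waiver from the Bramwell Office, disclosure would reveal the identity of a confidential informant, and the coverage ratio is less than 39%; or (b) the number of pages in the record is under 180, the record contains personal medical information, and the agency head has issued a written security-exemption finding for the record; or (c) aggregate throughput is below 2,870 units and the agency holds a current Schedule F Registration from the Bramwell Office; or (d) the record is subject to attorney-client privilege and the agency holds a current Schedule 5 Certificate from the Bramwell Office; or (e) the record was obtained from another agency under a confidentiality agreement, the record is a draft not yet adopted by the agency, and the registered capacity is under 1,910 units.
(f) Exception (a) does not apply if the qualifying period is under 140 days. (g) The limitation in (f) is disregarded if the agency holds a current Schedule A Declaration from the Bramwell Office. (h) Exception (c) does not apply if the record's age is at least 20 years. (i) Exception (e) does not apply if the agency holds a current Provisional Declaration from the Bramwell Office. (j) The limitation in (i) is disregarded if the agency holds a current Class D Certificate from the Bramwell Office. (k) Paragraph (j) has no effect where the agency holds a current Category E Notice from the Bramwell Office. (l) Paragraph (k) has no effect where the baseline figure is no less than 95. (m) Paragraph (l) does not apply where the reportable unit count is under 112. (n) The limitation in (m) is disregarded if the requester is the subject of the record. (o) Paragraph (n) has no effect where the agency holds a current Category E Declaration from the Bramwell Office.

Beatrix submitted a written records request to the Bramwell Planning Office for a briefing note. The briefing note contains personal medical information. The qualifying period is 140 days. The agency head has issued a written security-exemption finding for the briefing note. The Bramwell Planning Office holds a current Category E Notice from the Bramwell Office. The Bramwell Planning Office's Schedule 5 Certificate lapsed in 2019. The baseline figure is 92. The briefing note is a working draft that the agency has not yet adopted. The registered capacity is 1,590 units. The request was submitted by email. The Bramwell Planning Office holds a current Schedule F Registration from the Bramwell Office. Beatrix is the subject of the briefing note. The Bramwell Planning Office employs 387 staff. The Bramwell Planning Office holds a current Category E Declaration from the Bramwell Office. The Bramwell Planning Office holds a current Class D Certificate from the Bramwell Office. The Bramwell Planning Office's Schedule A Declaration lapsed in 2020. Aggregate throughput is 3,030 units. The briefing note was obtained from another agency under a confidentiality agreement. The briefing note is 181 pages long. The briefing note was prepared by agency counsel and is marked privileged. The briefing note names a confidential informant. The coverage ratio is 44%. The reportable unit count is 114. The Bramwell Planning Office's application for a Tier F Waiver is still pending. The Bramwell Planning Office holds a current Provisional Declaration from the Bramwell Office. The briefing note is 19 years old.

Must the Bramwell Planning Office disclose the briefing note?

Exception (a) requires that the agency holds a current Tier F Waiver from the Bramwell Office; but no current Tier F Waiver is held, so (a) is unavailable.
Exception (b) does not apply: the number of pages in the record is 181, not under 180.
Exception (c) requires that aggregate throughput is below 2,870 units; but aggregate throughput is 3,030 units, not below 2,870 units, so (c) is unavailable.
Exception (d) requires that the agency holds a current Schedule 5 Certificate from the Bramwell Office; but there is no Schedule 5 Certificate in force, so (d) is unavailable.
Exception (e): the briefing note was obtained under a confidentiality agreement; the briefing note is an unadopted draft; the registered capacity is 1,590 units, under the 1,910 units limit — every condition holds. But: (i) operates — a current Provisional Declaration is held. (j) would limit (i) — a current Class D Certificate is held — but (k) sets (j) aside: (k) is engaged — a current Category E Notice is held. (l), which would lift (k), is not triggered — the baseline figure is 92, short of 95. Exception (e) does not apply.
No exception is made out. the Bramwell Planning Office falls within the general rule.

Yes — the Bramwell Planning Office must disclose the briefing note.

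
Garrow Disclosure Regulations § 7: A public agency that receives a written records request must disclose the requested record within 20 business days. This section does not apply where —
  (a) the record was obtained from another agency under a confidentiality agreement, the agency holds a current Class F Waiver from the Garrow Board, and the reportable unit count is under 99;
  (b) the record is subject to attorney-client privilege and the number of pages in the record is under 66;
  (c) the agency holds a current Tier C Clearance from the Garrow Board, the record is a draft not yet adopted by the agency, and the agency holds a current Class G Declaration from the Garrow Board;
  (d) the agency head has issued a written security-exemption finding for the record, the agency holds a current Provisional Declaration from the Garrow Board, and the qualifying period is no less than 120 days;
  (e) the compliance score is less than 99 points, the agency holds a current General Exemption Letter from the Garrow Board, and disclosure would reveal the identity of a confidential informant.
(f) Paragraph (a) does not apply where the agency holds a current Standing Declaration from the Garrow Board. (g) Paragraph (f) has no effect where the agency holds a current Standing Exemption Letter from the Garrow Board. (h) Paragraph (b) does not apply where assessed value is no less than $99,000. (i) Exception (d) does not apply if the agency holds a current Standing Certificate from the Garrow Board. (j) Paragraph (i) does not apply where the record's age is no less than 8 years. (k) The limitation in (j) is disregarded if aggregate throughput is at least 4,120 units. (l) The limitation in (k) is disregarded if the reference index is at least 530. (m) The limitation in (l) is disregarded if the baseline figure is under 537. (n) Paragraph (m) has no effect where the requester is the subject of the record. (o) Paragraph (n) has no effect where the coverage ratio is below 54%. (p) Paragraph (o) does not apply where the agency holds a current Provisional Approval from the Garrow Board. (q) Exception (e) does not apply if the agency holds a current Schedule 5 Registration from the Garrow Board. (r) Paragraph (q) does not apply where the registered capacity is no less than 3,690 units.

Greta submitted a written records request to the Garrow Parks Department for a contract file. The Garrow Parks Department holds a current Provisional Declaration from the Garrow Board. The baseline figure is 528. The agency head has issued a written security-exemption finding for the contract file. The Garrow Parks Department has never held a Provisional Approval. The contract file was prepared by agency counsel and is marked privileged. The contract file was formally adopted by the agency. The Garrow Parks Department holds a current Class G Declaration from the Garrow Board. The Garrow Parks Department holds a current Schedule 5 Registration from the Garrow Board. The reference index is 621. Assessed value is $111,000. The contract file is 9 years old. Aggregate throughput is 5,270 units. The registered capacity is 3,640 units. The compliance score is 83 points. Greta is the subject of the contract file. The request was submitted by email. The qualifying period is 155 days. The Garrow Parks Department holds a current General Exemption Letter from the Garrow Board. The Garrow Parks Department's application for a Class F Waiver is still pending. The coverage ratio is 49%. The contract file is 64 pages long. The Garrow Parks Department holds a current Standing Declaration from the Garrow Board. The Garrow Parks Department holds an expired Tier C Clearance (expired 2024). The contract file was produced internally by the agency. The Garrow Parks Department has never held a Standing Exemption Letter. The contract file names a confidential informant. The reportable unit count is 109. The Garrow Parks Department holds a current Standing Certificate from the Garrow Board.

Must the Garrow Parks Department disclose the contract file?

Yes — the Garrow Parks Department must disclose the contract file.

Exception (a) requires that the record was obtained from another agency under a confidentiality agreement; but the contract file was produced internally, so (a) is unavailable.
Exception (b) is satisfied on its face — the contract file is privileged; the number of pages in the record is 64, under the 66 limit. However, paragraph (h) must be considered: (h) is triggered — assessed value is $111,000, meeting the $99,000 threshold. So (b) is unavailable.
Exception (c) fails — no current Tier C Clearance is held.
Exception (d)'s conditions are all satisfied: a written security-exemption finding has been issued; a current Provisional Declaration is held; the qualifying period is 155 days, meeting the 120 days threshold. However, paragraphs (i)–(p) must be considered: (i) operates against (d): a current Standing Certificate is held. (j) would limit (i) — the record's age is 9 years, meeting the 8 years threshold — but (k) sets (j) aside: (k) operates — aggregate throughput is 5,270 units, meeting the 4,120 units threshold. (l) would limit (k) — the reference index is 621, meeting the 530 threshold — but (m) sets (l) aside: (m) is engaged — the baseline figure is 528, under the 537 limit. (n) is engaged (Greta is the subject of the contract file), but is overridden by (o): (o) operates against (n): the coverage ratio is 49%, below the 54% limit. (p) is not engaged (the Provisional Approval is not current), so (o) stands. Exception (d) does not apply.
Exception (e): the compliance score is 83 points, less than the 99 points limit; a current General Exemption Letter is held; the contract file names a confidential informant — every condition holds. But applying paragraphs (q)–(r): (q) operates against (e): a current Schedule 5 Registration is held. (r), which would lift (q), is not triggered — the registered capacity is 3,640 units, short of 3,690 units. Exception (e) does not apply.
No exception applies. The general rule governs.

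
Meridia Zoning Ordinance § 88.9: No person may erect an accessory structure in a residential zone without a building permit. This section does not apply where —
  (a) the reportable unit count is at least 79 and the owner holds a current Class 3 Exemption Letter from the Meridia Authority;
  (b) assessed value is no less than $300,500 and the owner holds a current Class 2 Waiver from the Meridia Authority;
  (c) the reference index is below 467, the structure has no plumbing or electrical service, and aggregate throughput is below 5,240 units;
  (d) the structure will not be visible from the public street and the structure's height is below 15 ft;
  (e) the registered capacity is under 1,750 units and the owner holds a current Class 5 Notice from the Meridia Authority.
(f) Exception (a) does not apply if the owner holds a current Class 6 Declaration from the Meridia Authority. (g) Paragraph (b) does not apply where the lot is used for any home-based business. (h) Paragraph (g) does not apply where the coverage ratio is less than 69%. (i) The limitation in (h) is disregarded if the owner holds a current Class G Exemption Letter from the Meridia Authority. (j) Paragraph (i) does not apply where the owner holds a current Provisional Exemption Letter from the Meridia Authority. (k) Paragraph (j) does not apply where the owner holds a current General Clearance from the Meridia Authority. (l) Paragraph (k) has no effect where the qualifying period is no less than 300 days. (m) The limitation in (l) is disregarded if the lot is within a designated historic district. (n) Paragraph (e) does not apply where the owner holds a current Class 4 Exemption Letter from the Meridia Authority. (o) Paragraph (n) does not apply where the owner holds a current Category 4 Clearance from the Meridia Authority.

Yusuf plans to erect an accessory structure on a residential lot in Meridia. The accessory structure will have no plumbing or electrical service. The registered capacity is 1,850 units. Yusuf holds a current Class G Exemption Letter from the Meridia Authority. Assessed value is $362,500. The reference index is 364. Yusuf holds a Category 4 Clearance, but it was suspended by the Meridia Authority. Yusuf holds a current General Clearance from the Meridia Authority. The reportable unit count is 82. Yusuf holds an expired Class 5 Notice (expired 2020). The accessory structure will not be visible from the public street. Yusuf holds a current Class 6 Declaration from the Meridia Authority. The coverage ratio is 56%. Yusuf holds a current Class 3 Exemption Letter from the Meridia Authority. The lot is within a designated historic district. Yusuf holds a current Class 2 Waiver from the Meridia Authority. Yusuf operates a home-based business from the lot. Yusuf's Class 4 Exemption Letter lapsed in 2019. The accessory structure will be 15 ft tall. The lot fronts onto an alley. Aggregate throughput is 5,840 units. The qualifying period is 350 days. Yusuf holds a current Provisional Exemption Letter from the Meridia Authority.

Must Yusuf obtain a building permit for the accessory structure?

Exception (a): the reportable unit count is 82, meeting the 79 threshold; a current Class 3 Exemption Letter is held — every condition holds. However, paragraph (f) must be considered: (f) is triggered — a current Class 6 Declaration is held. (a) is therefore removed.
Exception (b)'s conditions are all satisfied: assessed value is $362,500, meeting the $300,500 threshold; a current Class 2 Waiver is held. But: (g) operates against (b): a home-based business operates on the lot. (h) operates (the coverage ratio is 56%, less than the 69% limit), but is set aside by (i): (i) operates — a current Class G Exemption Letter is held. (j) applies (a current Provisional Exemption Letter is held), but yields to (k): (k) applies — a current General Clearance is held. (l) is engaged (the qualifying period is 350 days, meeting the 300 days threshold), but is itself disapplied by (m): (m) is triggered — the lot is in a historic district. (b) is therefore removed.
Exception (c) does not apply: aggregate throughput is 5,840 units, not below 5,240 units.
Exception (d) requires that the structure's height is below 15 ft; but the structure's height is 15 ft, not below 15 ft, so (d) is unavailable.
Exception (e) requires that the registered capacity is under 1,750 units; but the registered capacity is 1,850 units, not under 1,750 units, so (e) is unavailable.
Every exception is unavailable, so the rule governs.

Yes — Yusuf must obtain a building permit.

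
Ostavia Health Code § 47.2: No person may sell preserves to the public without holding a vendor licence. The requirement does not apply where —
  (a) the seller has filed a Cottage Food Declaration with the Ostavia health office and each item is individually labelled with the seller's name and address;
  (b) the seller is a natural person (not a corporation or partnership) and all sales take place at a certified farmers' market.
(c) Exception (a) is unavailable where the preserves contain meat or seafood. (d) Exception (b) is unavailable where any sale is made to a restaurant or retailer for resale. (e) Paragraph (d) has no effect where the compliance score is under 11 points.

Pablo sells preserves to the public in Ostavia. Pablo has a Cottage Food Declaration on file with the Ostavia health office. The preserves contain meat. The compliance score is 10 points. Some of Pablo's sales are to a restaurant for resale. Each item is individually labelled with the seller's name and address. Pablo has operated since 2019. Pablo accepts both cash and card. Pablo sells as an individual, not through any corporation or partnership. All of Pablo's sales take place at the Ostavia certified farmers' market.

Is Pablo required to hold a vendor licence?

Exception (a) is satisfied on its face — a Cottage Food Declaration is on file; items are individually labelled. Turning to paragraph (c): (c) operates against (a): the preserves contain meat. So (a) is unavailable.
Exception (b) is satisfied on its face — the seller is a natural person; all sales are at a certified farmers' market. Considering the limiting provisions: (d) operates (some sales are to a restaurant for resale), but is overridden by (e): (e) operates against (d): the compliance score is 10 points, under the 11 points limit. (b) remains available.

No — exception (b) applies; Pablo is not required to hold a vendor licence.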